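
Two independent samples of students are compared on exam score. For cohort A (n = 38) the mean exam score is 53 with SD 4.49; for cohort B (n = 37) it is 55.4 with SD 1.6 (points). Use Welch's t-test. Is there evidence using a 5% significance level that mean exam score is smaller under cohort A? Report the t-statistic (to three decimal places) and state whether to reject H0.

t = -3.099; reject H0

Let group 1 = cohort A, group 2 = cohort B. H0: μ_1 = μ_2; H1: μ_1 < μ_2 (Welch's two-sample t-test, left-tailed).
t = (x̄_1 − x̄_2)/√(s_1²/n_1 + s_2²/n_2) = (53 − 55.4)/√(4.49²/38 + 1.6²/37) = -3.099
Welch–Satterthwaite df ≈ 46.47
p-value = P(T ≤ -3.099) ≈ 0.002
Since p ≈ 0.002 < α = 0.05, reject H0; the data support H1.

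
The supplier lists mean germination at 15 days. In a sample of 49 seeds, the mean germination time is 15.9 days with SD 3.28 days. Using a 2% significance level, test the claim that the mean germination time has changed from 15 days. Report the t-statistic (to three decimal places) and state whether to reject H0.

t = 1.921; fail to reject H0

H0: μ = 15; H1: μ ≠ 15 (one-sample t-test, two-sided).
t = (x̄ − μ₀)/(s/√n) = (15.9 − 15)/(3.28/√49) = 1.921
df = n − 1 = 48
Two-sided p-value ≈ 0.061
Since p ≈ 0.061 > α = 0.02, fail to reject H0; the data do not provide sufficient evidence against H0.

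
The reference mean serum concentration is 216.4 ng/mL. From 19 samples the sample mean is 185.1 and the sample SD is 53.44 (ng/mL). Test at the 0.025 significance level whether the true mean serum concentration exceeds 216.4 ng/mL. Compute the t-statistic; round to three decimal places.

H0: μ = 216.4; H1: μ > 216.4 (one-sample t-test, right-tailed).
t = (x̄ − μ₀)/(s/√n) = (185.1 − 216.4)/(53.44/√19) = -2.553
df = n − 1 = 18
p-value = P(T ≥ -2.553) ≈ 0.990
Since p ≈ 0.990 > α = 0.025, fail to reject H0; the data do not provide sufficient evidence against H0.

-2.553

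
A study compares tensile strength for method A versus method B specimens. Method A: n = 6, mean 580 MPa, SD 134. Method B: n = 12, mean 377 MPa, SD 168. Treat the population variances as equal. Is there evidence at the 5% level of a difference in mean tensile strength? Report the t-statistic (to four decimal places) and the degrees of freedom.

Let group 1 = method A, group 2 = method B. H0: μ_1 = μ_2; H1: μ_1 ≠ μ_2 (two-sample pooled-variance t-test, two-sided).
s_p² = [(6−1)·134² + (12−1)·168²]/(6+12−2) = 25015.2
t = (580 − 377)/√[25015.2·(1/6 + 1/12)] = 2.5670
df = n₁ + n₂ − 2 = 16
Two-sided p-value ≈ 0.0207
Since p ≈ 0.0207 < α = 0.05, reject H0; the evidence is statistically significant.

t = 2.5670, df = 16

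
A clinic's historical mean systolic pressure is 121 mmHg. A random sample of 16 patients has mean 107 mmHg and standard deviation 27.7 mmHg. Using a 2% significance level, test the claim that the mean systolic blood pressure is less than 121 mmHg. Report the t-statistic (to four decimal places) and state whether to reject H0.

t = -2.0217; fail to reject H0

H0: μ = 121; H1: μ < 121 (one-sample t-test, left-tailed).
t = (x̄ − μ₀)/(s/√n) = (107 − 121)/(27.7/√16) = -2.0217
df = n − 1 = 15
p-value = P(T ≤ -2.0217) ≈ 0.0307
Since p ≈ 0.0307 > α = 0.02, fail to reject H0; the evidence is not statistically significant.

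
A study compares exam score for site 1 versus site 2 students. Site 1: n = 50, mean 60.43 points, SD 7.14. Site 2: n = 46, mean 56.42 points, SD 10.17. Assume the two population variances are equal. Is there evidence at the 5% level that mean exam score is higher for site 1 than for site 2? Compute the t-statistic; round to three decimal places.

2.250

Let group 1 = site 1, group 2 = site 2. H0: μ_1 = μ_2; H1: μ_1 > μ_2 (two-sample pooled-variance t-test, right-tailed).
s_p² = [(50−1)·7.14² + (46−1)·10.17²]/(50+46−2) = 76.0883
t = (60.43 − 56.42)/√[76.0883·(1/50 + 1/46)] = 2.250
df = n₁ + n₂ − 2 = 94
p-value = P(T ≥ 2.250) ≈ 0.013
Since p ≈ 0.013 < α = 0.05, reject H0; the data support H1.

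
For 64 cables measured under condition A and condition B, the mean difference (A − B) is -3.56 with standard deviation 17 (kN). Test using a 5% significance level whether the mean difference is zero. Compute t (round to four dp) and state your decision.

H0: μ_d = 0; H1: μ_d ≠ 0 (paired t-test on the differences, two-sided).
t = d̄/(s_d/√n) = -3.56/(17/√64) = -1.6753
df = n − 1 = 63
Two-sided p-value ≈ 0.099
Since p ≈ 0.099 > α = 0.05, fail to reject H0; the evidence is not statistically significant.

t = -1.6753; fail to reject H0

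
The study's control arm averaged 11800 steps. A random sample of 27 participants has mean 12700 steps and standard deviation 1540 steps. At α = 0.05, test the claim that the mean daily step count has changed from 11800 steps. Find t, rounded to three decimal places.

H0: μ = 11800; H1: μ ≠ 11800 (one-sample t-test, two-sided).
t = (x̄ − μ₀)/(s/√n) = (12700 − 11800)/(1540/√27) = 3.037
df = n − 1 = 26
Two-sided p-value ≈ 0.005
Since p ≈ 0.005 < α = 0.05, reject H0; the data support H1.

3.037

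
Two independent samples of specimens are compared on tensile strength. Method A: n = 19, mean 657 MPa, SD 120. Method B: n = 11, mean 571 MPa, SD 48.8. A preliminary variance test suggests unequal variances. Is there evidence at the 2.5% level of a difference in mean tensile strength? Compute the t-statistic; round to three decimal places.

Let group 1 = method A, group 2 = method B. H0: μ_1 = μ_2; H1: μ_1 ≠ μ_2 (Welch's two-sample t-test, two-sided).
t = (x̄_1 − x̄_2)/√(s_1²/n_1 + s_2²/n_2) = (657 − 571)/√(120²/19 + 48.8²/11) = 2.755
Welch–Satterthwaite df ≈ 25.94
Two-sided p-value ≈ 0.0106
Since p ≈ 0.0106 < α = 0.025, reject H0; the data support H1.

2.755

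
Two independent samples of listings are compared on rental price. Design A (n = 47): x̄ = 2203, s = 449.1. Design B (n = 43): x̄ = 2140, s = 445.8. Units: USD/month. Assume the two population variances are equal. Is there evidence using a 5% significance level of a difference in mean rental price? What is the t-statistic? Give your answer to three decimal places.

0.667

Let group 1 = design A, group 2 = design B. H0: μ_1 = μ_2; H1: μ_1 ≠ μ_2 (two-sample pooled-variance t-test, two-sided).
s_p² = [(47−1)·449.1² + (43−1)·445.8²]/(47+43−2) = 200281
t = (2203 − 2140)/√[200281·(1/47 + 1/43)] = 0.667
df = n₁ + n₂ − 2 = 88
Two-sided p-value ≈ 0.506
Since p ≈ 0.506 > α = 0.05, fail to reject H0; the data do not provide sufficient evidence against H0.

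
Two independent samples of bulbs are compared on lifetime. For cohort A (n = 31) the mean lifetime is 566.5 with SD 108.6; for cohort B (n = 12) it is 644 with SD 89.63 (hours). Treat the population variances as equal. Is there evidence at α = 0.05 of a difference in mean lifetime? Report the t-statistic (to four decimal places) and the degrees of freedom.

Let group 1 = cohort A, group 2 = cohort B. H0: μ_1 = μ_2; H1: μ_1 ≠ μ_2 (two-sample pooled-variance t-test, two-sided).
s_p² = [(31−1)·108.6² + (12−1)·89.63²]/(31+12−2) = 10785.1
t = (566.5 − 644)/√[10785.1·(1/31 + 1/12)] = -2.1950
df = n₁ + n₂ − 2 = 41
Two-sided p-value ≈ 0.034
Since p ≈ 0.034 < α = 0.05, reject H0; the data support H1.

t = -2.1950, df = 41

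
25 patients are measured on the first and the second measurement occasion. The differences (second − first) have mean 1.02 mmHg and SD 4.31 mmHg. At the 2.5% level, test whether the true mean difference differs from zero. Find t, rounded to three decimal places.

1.183

H0: μ_d = 0; H1: μ_d ≠ 0 (paired t-test on the differences, two-sided).
t = d̄/(s_d/√n) = 1.02/(4.31/√25) = 1.183
df = n − 1 = 24
Two-sided p-value ≈ 0.248
Since p ≈ 0.248 > α = 0.025, fail to reject H0; the data do not provide sufficient evidence against H0.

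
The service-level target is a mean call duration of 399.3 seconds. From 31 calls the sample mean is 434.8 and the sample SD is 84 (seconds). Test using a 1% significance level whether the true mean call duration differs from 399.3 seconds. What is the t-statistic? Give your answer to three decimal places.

H0: μ = 399.3; H1: μ ≠ 399.3 (one-sample t-test, two-sided).
t = (x̄ − μ₀)/(s/√n) = (434.8 − 399.3)/(84/√31) = 2.353
df = n − 1 = 30
Two-sided p-value ≈ 0.0254
Since p ≈ 0.0254 > α = 0.01, fail to reject H0; the evidence is not statistically significant.

2.353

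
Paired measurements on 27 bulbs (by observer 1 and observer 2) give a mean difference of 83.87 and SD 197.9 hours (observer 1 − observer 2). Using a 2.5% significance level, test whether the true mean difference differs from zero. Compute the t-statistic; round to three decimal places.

2.202

H0: μ_d = 0; H1: μ_d ≠ 0 (paired t-test on the differences, two-sided).
t = d̄/(s_d/√n) = 83.87/(197.9/√27) = 2.202
df = n − 1 = 26
Two-sided p-value ≈ 0.037
Since p ≈ 0.037 > α = 0.025, fail to reject H0; the data do not provide sufficient evidence against H0.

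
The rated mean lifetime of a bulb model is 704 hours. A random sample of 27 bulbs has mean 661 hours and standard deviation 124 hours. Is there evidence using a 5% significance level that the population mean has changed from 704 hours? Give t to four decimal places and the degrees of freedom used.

H0: μ = 704; H1: μ ≠ 704 (one-sample t-test, two-sided).
t = (x̄ − μ₀)/(s/√n) = (661 − 704)/(124/√27) = -1.8019
df = n − 1 = 26
Two-sided p-value ≈ 0.0832
Since p ≈ 0.0832 > α = 0.05, fail to reject H0; the data do not provide sufficient evidence against H0.

t = -1.8019, df = 26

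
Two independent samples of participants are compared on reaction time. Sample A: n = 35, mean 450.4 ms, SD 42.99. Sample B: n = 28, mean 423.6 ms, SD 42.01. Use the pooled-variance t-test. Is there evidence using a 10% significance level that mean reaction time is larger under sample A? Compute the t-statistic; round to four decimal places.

Let group 1 = sample A, group 2 = sample B. H0: μ_1 = μ_2; H1: μ_1 > μ_2 (two-sample pooled-variance t-test, right-tailed).
s_p² = [(35−1)·42.99² + (28−1)·42.01²]/(35+28−2) = 1811.27
t = (450.4 − 423.6)/√[1811.27·(1/35 + 1/28)] = 2.4836
df = n₁ + n₂ − 2 = 61
p-value = P(T ≥ 2.4836) ≈ 0.008
Since p ≈ 0.008 < α = 0.1, reject H0; the evidence is statistically significant.

2.4836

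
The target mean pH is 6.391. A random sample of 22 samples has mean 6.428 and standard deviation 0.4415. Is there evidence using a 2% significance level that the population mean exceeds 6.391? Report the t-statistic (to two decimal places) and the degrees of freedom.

t = 0.39, df = 21

H0: μ = 6.391; H1: μ > 6.391 (one-sample t-test, right-tailed).
t = (x̄ − μ₀)/(s/√n) = (6.428 − 6.391)/(0.4415/√22) = 0.39
df = n − 1 = 21
p-value = P(T ≥ 0.39) ≈ 0.349
Since p ≈ 0.349 > α = 0.02, fail to reject H0; the evidence is not statistically significant.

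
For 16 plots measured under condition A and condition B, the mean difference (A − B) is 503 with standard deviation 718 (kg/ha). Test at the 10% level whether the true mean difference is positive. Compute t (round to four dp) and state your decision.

H0: μ_d = 0; H1: μ_d > 0 (paired t-test on the differences, right-tailed).
t = d̄/(s_d/√n) = 503/(718/√16) = 2.8022
df = n − 1 = 15
p-value = P(T ≥ 2.8022) ≈ 0.0067
Since p ≈ 0.0067 < α = 0.1, reject H0; the evidence is statistically significant.

t = 2.8022; reject H0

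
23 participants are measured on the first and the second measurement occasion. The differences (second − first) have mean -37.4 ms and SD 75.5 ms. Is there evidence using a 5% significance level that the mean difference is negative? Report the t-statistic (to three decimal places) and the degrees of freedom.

H0: μ_d = 0; H1: μ_d < 0 (paired t-test on the differences, left-tailed).
t = d̄/(s_d/√n) = -37.4/(75.5/√23) = -2.376
df = n − 1 = 22
p-value = P(T ≤ -2.376) ≈ 0.013
Since p ≈ 0.013 < α = 0.05, reject H0; the data support H1.

t = -2.376, df = 22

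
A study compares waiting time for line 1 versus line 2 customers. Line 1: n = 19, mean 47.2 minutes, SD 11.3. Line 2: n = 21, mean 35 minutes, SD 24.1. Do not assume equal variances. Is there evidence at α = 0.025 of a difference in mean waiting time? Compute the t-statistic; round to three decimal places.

Let group 1 = line 1, group 2 = line 2. H0: μ_1 = μ_2; H1: μ_1 ≠ μ_2 (Welch's two-sample t-test, two-sided).
t = (x̄_1 − x̄_2)/√(s_1²/n_1 + s_2²/n_2) = (47.2 − 35)/√(11.3²/19 + 24.1²/21) = 2.081
Welch–Satterthwaite df ≈ 29.00
Two-sided p-value ≈ 0.0464
Since p ≈ 0.0464 > α = 0.025, fail to reject H0; the evidence is not statistically significant.

2.081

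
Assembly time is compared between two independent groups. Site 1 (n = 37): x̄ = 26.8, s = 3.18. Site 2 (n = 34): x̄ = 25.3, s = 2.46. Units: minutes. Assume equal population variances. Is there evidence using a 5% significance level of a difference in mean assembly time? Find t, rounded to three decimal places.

Let group 1 = site 1, group 2 = site 2. H0: μ_1 = μ_2; H1: μ_1 ≠ μ_2 (two-sample pooled-variance t-test, two-sided).
s_p² = [(37−1)·3.18² + (34−1)·2.46²]/(37+34−2) = 8.17028
t = (26.8 − 25.3)/√[8.17028·(1/37 + 1/34)] = 2.209
df = n₁ + n₂ − 2 = 69
Two-sided p-value ≈ 0.031
Since p ≈ 0.031 < α = 0.05, reject H0; the data support H1.

2.209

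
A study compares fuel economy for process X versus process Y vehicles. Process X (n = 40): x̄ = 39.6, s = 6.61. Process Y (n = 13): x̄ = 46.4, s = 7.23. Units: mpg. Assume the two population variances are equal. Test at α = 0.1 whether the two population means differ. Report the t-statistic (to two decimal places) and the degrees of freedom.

t = -3.15, df = 51

Let group 1 = process X, group 2 = process Y. H0: μ_1 = μ_2; H1: μ_1 ≠ μ_2 (two-sample pooled-variance t-test, two-sided).
s_p² = [(40−1)·6.61² + (13−1)·7.23²]/(40+13−2) = 45.7111
t = (39.6 − 46.4)/√[45.7111·(1/40 + 1/13)] = -3.15
df = n₁ + n₂ − 2 = 51
Two-sided p-value ≈ 0.003
Since p ≈ 0.003 < α = 0.1, reject H0; the evidence is statistically significant.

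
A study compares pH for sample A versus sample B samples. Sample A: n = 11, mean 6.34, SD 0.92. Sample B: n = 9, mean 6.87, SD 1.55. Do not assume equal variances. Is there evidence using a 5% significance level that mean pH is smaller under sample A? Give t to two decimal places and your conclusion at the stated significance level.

t = -0.90; fail to reject H0

Let group 1 = sample A, group 2 = sample B. H0: μ_1 = μ_2; H1: μ_1 < μ_2 (Welch's two-sample t-test, left-tailed).
t = (x̄_1 − x̄_2)/√(s_1²/n_1 + s_2²/n_2) = (6.34 − 6.87)/√(0.92²/11 + 1.55²/9) = -0.90
Welch–Satterthwaite df ≈ 12.45
p-value = P(T ≤ -0.90) ≈ 0.1916
Since p ≈ 0.1916 > α = 0.05, fail to reject H0; the evidence is not statistically significant.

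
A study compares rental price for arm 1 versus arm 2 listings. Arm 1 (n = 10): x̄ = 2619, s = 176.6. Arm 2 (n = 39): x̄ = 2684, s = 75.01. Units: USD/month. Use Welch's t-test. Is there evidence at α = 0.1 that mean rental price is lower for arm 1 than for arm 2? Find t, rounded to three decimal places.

Let group 1 = arm 1, group 2 = arm 2. H0: μ_1 = μ_2; H1: μ_1 < μ_2 (Welch's two-sample t-test, left-tailed).
t = (x̄_1 − x̄_2)/√(s_1²/n_1 + s_2²/n_2) = (2619 − 2684)/√(176.6²/10 + 75.01²/39) = -1.138
Welch–Satterthwaite df ≈ 9.85
p-value = P(T ≤ -1.138) ≈ 0.141
Since p ≈ 0.141 > α = 0.1, fail to reject H0; the data do not provide sufficient evidence against H0.

-1.138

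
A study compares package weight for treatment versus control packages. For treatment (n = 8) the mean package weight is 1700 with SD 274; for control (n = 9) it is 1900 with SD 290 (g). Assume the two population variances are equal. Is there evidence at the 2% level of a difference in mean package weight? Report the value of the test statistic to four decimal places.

Let group 1 = treatment, group 2 = control. H0: μ_1 = μ_2; H1: μ_1 ≠ μ_2 (two-sample pooled-variance t-test, two-sided).
s_p² = [(8−1)·274² + (9−1)·290²]/(8+9−2) = 79888.8
t = (1700 − 1900)/√[79888.8·(1/8 + 1/9)] = -1.4562
df = n₁ + n₂ − 2 = 15
Two-sided p-value ≈ 0.166
Since p ≈ 0.166 > α = 0.02, fail to reject H0; the evidence is not statistically significant.

-1.4562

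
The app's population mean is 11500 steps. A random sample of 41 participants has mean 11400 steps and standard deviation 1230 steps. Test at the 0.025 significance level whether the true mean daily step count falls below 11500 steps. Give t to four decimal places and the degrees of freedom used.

H0: μ = 11500; H1: μ < 11500 (one-sample t-test, left-tailed).
t = (x̄ − μ₀)/(s/√n) = (11400 − 11500)/(1230/√41) = -0.5206
df = n − 1 = 40
p-value = P(T ≤ -0.5206) ≈ 0.303
Since p ≈ 0.303 > α = 0.025, fail to reject H0; the data do not provide sufficient evidence against H0.

t = -0.5206, df = 40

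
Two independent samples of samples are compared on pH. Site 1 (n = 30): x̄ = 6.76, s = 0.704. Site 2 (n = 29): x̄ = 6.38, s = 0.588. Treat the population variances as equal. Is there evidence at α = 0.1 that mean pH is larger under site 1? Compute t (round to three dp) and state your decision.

Let group 1 = site 1, group 2 = site 2. H0: μ_1 = μ_2; H1: μ_1 > μ_2 (two-sample pooled-variance t-test, right-tailed).
s_p² = [(30−1)·0.704² + (29−1)·0.588²]/(30+29−2) = 0.421995
t = (6.76 − 6.38)/√[0.421995·(1/30 + 1/29)] = 2.246
df = n₁ + n₂ − 2 = 57
p-value = P(T ≥ 2.246) ≈ 0.014
Since p ≈ 0.014 < α = 0.1, reject H0; the evidence is statistically significant.

t = 2.246; reject H0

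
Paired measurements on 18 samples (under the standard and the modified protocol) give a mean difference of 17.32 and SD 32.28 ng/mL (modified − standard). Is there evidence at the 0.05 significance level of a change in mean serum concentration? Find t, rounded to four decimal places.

H0: μ_d = 0; H1: μ_d ≠ 0 (paired t-test on the differences, two-sided).
t = d̄/(s_d/√n) = 17.32/(32.28/√18) = 2.2764
df = n − 1 = 17
Two-sided p-value ≈ 0.036
Since p ≈ 0.036 < α = 0.05, reject H0; the data support H1.

2.2764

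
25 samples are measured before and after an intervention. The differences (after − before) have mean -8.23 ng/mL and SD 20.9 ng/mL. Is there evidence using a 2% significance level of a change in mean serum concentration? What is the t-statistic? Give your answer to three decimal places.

-1.969

H0: μ_d = 0; H1: μ_d ≠ 0 (paired t-test on the differences, two-sided).
t = d̄/(s_d/√n) = -8.23/(20.9/√25) = -1.969
df = n − 1 = 24
Two-sided p-value ≈ 0.0606
Since p ≈ 0.0606 > α = 0.02, fail to reject H0; the data do not provide sufficient evidence against H0.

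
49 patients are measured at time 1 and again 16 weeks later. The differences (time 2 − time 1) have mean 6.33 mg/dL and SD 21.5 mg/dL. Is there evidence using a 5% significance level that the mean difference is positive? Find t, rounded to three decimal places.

2.061

H0: μ_d = 0; H1: μ_d > 0 (paired t-test on the differences, right-tailed).
t = d̄/(s_d/√n) = 6.33/(21.5/√49) = 2.061
df = n − 1 = 48
p-value = P(T ≥ 2.061) ≈ 0.0224
Since p ≈ 0.0224 < α = 0.05, reject H0; the data support H1.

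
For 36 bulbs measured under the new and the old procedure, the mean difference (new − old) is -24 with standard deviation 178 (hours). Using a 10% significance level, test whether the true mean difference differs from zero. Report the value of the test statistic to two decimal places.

H0: μ_d = 0; H1: μ_d ≠ 0 (paired t-test on the differences, two-sided).
t = d̄/(s_d/√n) = -24/(178/√36) = -0.81
df = n − 1 = 35
Two-sided p-value ≈ 0.424
Since p ≈ 0.424 > α = 0.1, fail to reject H0; the evidence is not statistically significant.

-0.81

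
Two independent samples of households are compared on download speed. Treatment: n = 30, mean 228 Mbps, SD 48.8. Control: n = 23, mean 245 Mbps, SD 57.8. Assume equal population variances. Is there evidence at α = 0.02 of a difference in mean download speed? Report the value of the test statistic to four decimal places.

-1.1602

Let group 1 = treatment, group 2 = control. H0: μ_1 = μ_2; H1: μ_1 ≠ μ_2 (two-sample pooled-variance t-test, two-sided).
s_p² = [(30−1)·48.8² + (23−1)·57.8²]/(30+23−2) = 2795.3
t = (228 − 245)/√[2795.3·(1/30 + 1/23)] = -1.1602
df = n₁ + n₂ − 2 = 51
Two-sided p-value ≈ 0.251
Since p ≈ 0.251 > α = 0.02, fail to reject H0; the evidence is not statistically significant.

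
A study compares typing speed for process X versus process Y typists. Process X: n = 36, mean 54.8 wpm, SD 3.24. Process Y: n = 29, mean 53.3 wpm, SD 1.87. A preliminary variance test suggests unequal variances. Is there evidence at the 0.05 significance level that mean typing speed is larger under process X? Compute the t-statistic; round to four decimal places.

2.3364

Let group 1 = process X, group 2 = process Y. H0: μ_1 = μ_2; H1: μ_1 > μ_2 (Welch's two-sample t-test, right-tailed).
t = (x̄_1 − x̄_2)/√(s_1²/n_1 + s_2²/n_2) = (54.8 − 53.3)/√(3.24²/36 + 1.87²/29) = 2.3364
Welch–Satterthwaite df ≈ 57.62
p-value = P(T ≥ 2.3364) ≈ 0.0115
Since p ≈ 0.0115 < α = 0.05, reject H0; the data support H1.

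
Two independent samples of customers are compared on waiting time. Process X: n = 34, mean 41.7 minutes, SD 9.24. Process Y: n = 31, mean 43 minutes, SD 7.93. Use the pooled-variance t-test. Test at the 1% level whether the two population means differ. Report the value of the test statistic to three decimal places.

Let group 1 = process X, group 2 = process Y. H0: μ_1 = μ_2; H1: μ_1 ≠ μ_2 (two-sample pooled-variance t-test, two-sided).
s_p² = [(34−1)·9.24² + (31−1)·7.93²]/(34+31−2) = 74.6668
t = (41.7 − 43)/√[74.6668·(1/34 + 1/31)] = -0.606
df = n₁ + n₂ − 2 = 63
Two-sided p-value ≈ 0.547
Since p ≈ 0.547 > α = 0.01, fail to reject H0; the evidence is not statistically significant.

-0.606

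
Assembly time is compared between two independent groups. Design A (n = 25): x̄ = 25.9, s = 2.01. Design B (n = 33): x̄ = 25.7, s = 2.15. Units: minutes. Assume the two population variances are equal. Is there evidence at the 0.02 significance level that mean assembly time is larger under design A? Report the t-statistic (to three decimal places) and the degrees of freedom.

Let group 1 = design A, group 2 = design B. H0: μ_1 = μ_2; H1: μ_1 > μ_2 (two-sample pooled-variance t-test, right-tailed).
s_p² = [(25−1)·2.01² + (33−1)·2.15²]/(25+33−2) = 4.3729
t = (25.9 − 25.7)/√[4.3729·(1/25 + 1/33)] = 0.361
df = n₁ + n₂ − 2 = 56
p-value = P(T ≥ 0.361) ≈ 0.360
Since p ≈ 0.360 > α = 0.02, fail to reject H0; the evidence is not statistically significant.

t = 0.361, df = 56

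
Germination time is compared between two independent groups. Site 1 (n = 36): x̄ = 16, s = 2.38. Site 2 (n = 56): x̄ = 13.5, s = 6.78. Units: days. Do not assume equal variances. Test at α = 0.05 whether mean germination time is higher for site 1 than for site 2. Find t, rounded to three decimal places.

2.528

Let group 1 = site 1, group 2 = site 2. H0: μ_1 = μ_2; H1: μ_1 > μ_2 (Welch's two-sample t-test, right-tailed).
t = (x̄_1 − x̄_2)/√(s_1²/n_1 + s_2²/n_2) = (16 − 13.5)/√(2.38²/36 + 6.78²/56) = 2.528
Welch–Satterthwaite df ≈ 73.84
p-value = P(T ≥ 2.528) ≈ 0.0068
Since p ≈ 0.0068 < α = 0.05, reject H0; the data support H1.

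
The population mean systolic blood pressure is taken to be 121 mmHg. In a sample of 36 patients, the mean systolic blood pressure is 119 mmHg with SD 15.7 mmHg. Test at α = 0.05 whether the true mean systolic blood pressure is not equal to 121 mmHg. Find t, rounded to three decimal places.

-0.764

H0: μ = 121; H1: μ ≠ 121 (one-sample t-test, two-sided).
t = (x̄ − μ₀)/(s/√n) = (119 − 121)/(15.7/√36) = -0.764
df = n − 1 = 35
Two-sided p-value ≈ 0.4498
Since p ≈ 0.4498 > α = 0.05, fail to reject H0; the data do not provide sufficient evidence against H0.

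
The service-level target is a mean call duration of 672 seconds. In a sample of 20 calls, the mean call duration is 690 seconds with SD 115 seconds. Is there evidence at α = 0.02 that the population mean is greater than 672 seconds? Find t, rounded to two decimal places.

0.70

H0: μ = 672; H1: μ > 672 (one-sample t-test, right-tailed).
t = (x̄ − μ₀)/(s/√n) = (690 − 672)/(115/√20) = 0.70
df = n − 1 = 19
p-value = P(T ≥ 0.70) ≈ 0.246
Since p ≈ 0.246 > α = 0.02, fail to reject H0; the data do not provide sufficient evidence against H0.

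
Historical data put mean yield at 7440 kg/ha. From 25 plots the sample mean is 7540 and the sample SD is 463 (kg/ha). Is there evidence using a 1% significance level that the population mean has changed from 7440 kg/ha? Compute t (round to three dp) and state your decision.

H0: μ = 7440; H1: μ ≠ 7440 (one-sample t-test, two-sided).
t = (x̄ − μ₀)/(s/√n) = (7540 − 7440)/(463/√25) = 1.080
df = n − 1 = 24
Two-sided p-value ≈ 0.2909
Since p ≈ 0.2909 > α = 0.01, fail to reject H0; the data do not provide sufficient evidence against H0.

t = 1.080; fail to reject H0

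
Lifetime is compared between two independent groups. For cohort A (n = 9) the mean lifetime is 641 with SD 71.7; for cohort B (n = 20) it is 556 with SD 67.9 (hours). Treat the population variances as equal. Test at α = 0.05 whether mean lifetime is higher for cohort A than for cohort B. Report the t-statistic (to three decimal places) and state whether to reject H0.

t = 3.067; reject H0

Let group 1 = cohort A, group 2 = cohort B. H0: μ_1 = μ_2; H1: μ_1 > μ_2 (two-sample pooled-variance t-test, right-tailed).
s_p² = [(9−1)·71.7² + (20−1)·67.9²]/(9+20−2) = 4767.59
t = (641 − 556)/√[4767.59·(1/9 + 1/20)] = 3.067
df = n₁ + n₂ − 2 = 27
p-value = P(T ≥ 3.067) ≈ 0.002
Since p ≈ 0.002 < α = 0.05, reject H0; the evidence is statistically significant.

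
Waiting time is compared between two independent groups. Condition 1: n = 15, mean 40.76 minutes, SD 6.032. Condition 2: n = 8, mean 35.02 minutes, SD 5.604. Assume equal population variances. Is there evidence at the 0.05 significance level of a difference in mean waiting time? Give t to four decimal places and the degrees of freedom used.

Let group 1 = condition 1, group 2 = condition 2. H0: μ_1 = μ_2; H1: μ_1 ≠ μ_2 (two-sample pooled-variance t-test, two-sided).
s_p² = [(15−1)·6.032² + (8−1)·5.604²]/(15+8−2) = 34.725
t = (40.76 − 35.02)/√[34.725·(1/15 + 1/8)] = 2.2249
df = n₁ + n₂ − 2 = 21
Two-sided p-value ≈ 0.0372
Since p ≈ 0.0372 < α = 0.05, reject H0; the evidence is statistically significant.

t = 2.2249, df = 21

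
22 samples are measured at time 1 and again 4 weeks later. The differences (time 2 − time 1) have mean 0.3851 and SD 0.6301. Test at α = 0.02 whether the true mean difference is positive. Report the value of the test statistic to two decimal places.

H0: μ_d = 0; H1: μ_d > 0 (paired t-test on the differences, right-tailed).
t = d̄/(s_d/√n) = 0.3851/(0.6301/√22) = 2.87
df = n − 1 = 21
p-value = P(T ≥ 2.87) ≈ 0.005
Since p ≈ 0.005 < α = 0.02, reject H0; the evidence is statistically significant.

2.87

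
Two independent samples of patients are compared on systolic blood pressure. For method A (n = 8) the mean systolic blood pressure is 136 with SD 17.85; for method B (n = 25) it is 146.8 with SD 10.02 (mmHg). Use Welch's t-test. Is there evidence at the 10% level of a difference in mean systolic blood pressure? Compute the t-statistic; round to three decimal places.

-1.631

Let group 1 = method A, group 2 = method B. H0: μ_1 = μ_2; H1: μ_1 ≠ μ_2 (Welch's two-sample t-test, two-sided).
t = (x̄_1 − x̄_2)/√(s_1²/n_1 + s_2²/n_2) = (136 − 146.8)/√(17.85²/8 + 10.02²/25) = -1.631
Welch–Satterthwaite df ≈ 8.46
Two-sided p-value ≈ 0.139
Since p ≈ 0.139 > α = 0.1, fail to reject H0; the evidence is not statistically significant.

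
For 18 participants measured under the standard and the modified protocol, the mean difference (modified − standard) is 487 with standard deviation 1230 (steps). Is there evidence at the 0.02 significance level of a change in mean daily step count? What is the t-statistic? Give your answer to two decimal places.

H0: μ_d = 0; H1: μ_d ≠ 0 (paired t-test on the differences, two-sided).
t = d̄/(s_d/√n) = 487/(1230/√18) = 1.68
df = n − 1 = 17
Two-sided p-value ≈ 0.1113
Since p ≈ 0.1113 > α = 0.02, fail to reject H0; the data do not provide sufficient evidence against H0.

1.68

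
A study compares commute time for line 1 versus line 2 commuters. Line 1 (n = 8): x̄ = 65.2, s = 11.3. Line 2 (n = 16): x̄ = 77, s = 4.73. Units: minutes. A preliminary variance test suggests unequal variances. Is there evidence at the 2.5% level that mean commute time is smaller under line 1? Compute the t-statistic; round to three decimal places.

Let group 1 = line 1, group 2 = line 2. H0: μ_1 = μ_2; H1: μ_1 < μ_2 (Welch's two-sample t-test, left-tailed).
t = (x̄_1 − x̄_2)/√(s_1²/n_1 + s_2²/n_2) = (65.2 − 77)/√(11.3²/8 + 4.73²/16) = -2.832
Welch–Satterthwaite df ≈ 8.25
p-value = P(T ≤ -2.832) ≈ 0.0107
Since p ≈ 0.0107 < α = 0.025, reject H0; the evidence is statistically significant.

-2.832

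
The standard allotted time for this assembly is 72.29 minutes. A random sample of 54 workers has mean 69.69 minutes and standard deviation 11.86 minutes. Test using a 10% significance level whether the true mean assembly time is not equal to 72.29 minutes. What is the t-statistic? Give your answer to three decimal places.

-1.611

H0: μ = 72.29; H1: μ ≠ 72.29 (one-sample t-test, two-sided).
t = (x̄ − μ₀)/(s/√n) = (69.69 − 72.29)/(11.86/√54) = -1.611
df = n − 1 = 53
Two-sided p-value ≈ 0.113
Since p ≈ 0.113 > α = 0.1, fail to reject H0; the evidence is not statistically significant.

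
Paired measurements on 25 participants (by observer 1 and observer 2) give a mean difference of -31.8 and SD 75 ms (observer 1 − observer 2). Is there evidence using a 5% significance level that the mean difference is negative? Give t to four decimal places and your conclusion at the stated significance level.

t = -2.1200; reject H0

H0: μ_d = 0; H1: μ_d < 0 (paired t-test on the differences, left-tailed).
t = d̄/(s_d/√n) = -31.8/(75/√25) = -2.1200
df = n − 1 = 24
p-value = P(T ≤ -2.1200) ≈ 0.022
Since p ≈ 0.022 < α = 0.05, reject H0; the evidence is statistically significant.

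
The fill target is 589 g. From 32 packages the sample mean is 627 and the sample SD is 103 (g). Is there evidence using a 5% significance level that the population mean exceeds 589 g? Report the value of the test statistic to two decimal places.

H0: μ = 589; H1: μ > 589 (one-sample t-test, right-tailed).
t = (x̄ − μ₀)/(s/√n) = (627 − 589)/(103/√32) = 2.09
df = n − 1 = 31
p-value = P(T ≥ 2.09) ≈ 0.0226
Since p ≈ 0.0226 < α = 0.05, reject H0; the data support H1.

2.09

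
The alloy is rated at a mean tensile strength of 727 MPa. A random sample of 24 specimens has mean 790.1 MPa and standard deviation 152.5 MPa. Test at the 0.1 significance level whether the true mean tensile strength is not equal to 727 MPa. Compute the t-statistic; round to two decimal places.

H0: μ = 727; H1: μ ≠ 727 (one-sample t-test, two-sided).
t = (x̄ − μ₀)/(s/√n) = (790.1 − 727)/(152.5/√24) = 2.03
df = n − 1 = 23
Two-sided p-value ≈ 0.054
Since p ≈ 0.054 < α = 0.1, reject H0; the data support H1.

2.03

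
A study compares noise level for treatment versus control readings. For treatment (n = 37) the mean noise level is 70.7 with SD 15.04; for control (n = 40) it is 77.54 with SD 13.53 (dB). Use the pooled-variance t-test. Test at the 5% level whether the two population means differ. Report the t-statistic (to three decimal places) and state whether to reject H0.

t = -2.101; reject H0

Let group 1 = treatment, group 2 = control. H0: μ_1 = μ_2; H1: μ_1 ≠ μ_2 (two-sample pooled-variance t-test, two-sided).
s_p² = [(37−1)·15.04² + (40−1)·13.53²]/(37+40−2) = 203.768
t = (70.7 − 77.54)/√[203.768·(1/37 + 1/40)] = -2.101
df = n₁ + n₂ − 2 = 75
Two-sided p-value ≈ 0.0390
Since p ≈ 0.0390 < α = 0.05, reject H0; the evidence is statistically significant.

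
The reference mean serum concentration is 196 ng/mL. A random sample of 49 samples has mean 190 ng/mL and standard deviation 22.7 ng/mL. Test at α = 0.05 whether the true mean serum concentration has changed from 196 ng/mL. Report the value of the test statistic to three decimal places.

H0: μ = 196; H1: μ ≠ 196 (one-sample t-test, two-sided).
t = (x̄ − μ₀)/(s/√n) = (190 − 196)/(22.7/√49) = -1.850
df = n − 1 = 48
Two-sided p-value ≈ 0.0704
Since p ≈ 0.0704 > α = 0.05, fail to reject H0; the evidence is not statistically significant.

-1.850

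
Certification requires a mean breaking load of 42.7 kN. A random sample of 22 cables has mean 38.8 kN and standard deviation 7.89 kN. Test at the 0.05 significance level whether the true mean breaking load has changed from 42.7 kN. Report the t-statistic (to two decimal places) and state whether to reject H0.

H0: μ = 42.7; H1: μ ≠ 42.7 (one-sample t-test, two-sided).
t = (x̄ − μ₀)/(s/√n) = (38.8 − 42.7)/(7.89/√22) = -2.32
df = n − 1 = 21
Two-sided p-value ≈ 0.031
Since p ≈ 0.031 < α = 0.05, reject H0; the data support H1.

t = -2.32; reject H0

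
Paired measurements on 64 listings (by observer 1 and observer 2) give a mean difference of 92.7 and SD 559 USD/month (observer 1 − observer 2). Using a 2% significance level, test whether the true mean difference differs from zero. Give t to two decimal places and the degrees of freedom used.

H0: μ_d = 0; H1: μ_d ≠ 0 (paired t-test on the differences, two-sided).
t = d̄/(s_d/√n) = 92.7/(559/√64) = 1.33
df = n − 1 = 63
Two-sided p-value ≈ 0.1894
Since p ≈ 0.1894 > α = 0.02, fail to reject H0; the evidence is not statistically significant.

t = 1.33, df = 63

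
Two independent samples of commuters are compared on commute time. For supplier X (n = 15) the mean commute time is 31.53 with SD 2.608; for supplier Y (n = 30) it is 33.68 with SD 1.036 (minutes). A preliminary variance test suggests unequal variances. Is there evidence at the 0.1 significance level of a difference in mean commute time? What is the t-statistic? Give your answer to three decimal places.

-3.074

Let group 1 = supplier X, group 2 = supplier Y. H0: μ_1 = μ_2; H1: μ_1 ≠ μ_2 (Welch's two-sample t-test, two-sided).
t = (x̄_1 − x̄_2)/√(s_1²/n_1 + s_2²/n_2) = (31.53 − 33.68)/√(2.608²/15 + 1.036²/30) = -3.074
Welch–Satterthwaite df ≈ 16.25
Two-sided p-value ≈ 0.007
Since p ≈ 0.007 < α = 0.1, reject H0; the data support H1.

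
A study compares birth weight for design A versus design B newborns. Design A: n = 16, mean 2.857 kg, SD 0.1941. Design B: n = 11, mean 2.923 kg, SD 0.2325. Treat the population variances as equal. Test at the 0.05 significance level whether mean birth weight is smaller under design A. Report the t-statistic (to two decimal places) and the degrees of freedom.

Let group 1 = design A, group 2 = design B. H0: μ_1 = μ_2; H1: μ_1 < μ_2 (two-sample pooled-variance t-test, left-tailed).
s_p² = [(16−1)·0.1941² + (11−1)·0.2325²]/(16+11−2) = 0.0442274
t = (2.857 − 2.923)/√[0.0442274·(1/16 + 1/11)] = -0.80
df = n₁ + n₂ − 2 = 25
p-value = P(T ≤ -0.80) ≈ 0.2153
Since p ≈ 0.2153 > α = 0.05, fail to reject H0; the data do not provide sufficient evidence against H0.

t = -0.80, df = 25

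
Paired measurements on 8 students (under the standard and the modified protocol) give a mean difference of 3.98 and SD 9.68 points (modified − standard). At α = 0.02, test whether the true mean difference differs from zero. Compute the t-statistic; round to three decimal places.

1.163

H0: μ_d = 0; H1: μ_d ≠ 0 (paired t-test on the differences, two-sided).
t = d̄/(s_d/√n) = 3.98/(9.68/√8) = 1.163
df = n − 1 = 7
Two-sided p-value ≈ 0.283
Since p ≈ 0.283 > α = 0.02, fail to reject H0; the data do not provide sufficient evidence against H0.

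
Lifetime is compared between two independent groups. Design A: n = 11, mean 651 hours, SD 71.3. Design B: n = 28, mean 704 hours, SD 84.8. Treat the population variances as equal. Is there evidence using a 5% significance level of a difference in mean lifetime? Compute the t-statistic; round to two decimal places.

Let group 1 = design A, group 2 = design B. H0: μ_1 = μ_2; H1: μ_1 ≠ μ_2 (two-sample pooled-variance t-test, two-sided).
s_p² = [(11−1)·71.3² + (28−1)·84.8²]/(11+28−2) = 6621.49
t = (651 − 704)/√[6621.49·(1/11 + 1/28)] = -1.83
df = n₁ + n₂ − 2 = 37
Two-sided p-value ≈ 0.0753
Since p ≈ 0.0753 > α = 0.05, fail to reject H0; the data do not provide sufficient evidence against H0.

-1.83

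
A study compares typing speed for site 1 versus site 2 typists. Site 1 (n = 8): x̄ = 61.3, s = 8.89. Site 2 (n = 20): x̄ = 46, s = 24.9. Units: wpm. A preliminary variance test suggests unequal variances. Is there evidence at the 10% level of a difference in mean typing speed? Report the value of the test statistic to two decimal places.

2.39

Let group 1 = site 1, group 2 = site 2. H0: μ_1 = μ_2; H1: μ_1 ≠ μ_2 (Welch's two-sample t-test, two-sided).
t = (x̄_1 − x̄_2)/√(s_1²/n_1 + s_2²/n_2) = (61.3 − 46)/√(8.89²/8 + 24.9²/20) = 2.39
Welch–Satterthwaite df ≈ 25.90
Two-sided p-value ≈ 0.0243
Since p ≈ 0.0243 < α = 0.1, reject H0; the evidence is statistically significant.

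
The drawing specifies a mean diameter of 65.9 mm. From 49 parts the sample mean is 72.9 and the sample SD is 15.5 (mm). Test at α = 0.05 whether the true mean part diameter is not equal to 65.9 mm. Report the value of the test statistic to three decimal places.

3.161

H0: μ = 65.9; H1: μ ≠ 65.9 (one-sample t-test, two-sided).
t = (x̄ − μ₀)/(s/√n) = (72.9 − 65.9)/(15.5/√49) = 3.161
df = n − 1 = 48
Two-sided p-value ≈ 0.0027
Since p ≈ 0.0027 < α = 0.05, reject H0; the evidence is statistically significant.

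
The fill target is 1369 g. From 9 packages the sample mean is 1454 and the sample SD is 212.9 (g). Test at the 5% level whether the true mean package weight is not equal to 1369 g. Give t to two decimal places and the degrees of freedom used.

t = 1.20, df = 8

H0: μ = 1369; H1: μ ≠ 1369 (one-sample t-test, two-sided).
t = (x̄ − μ₀)/(s/√n) = (1454 − 1369)/(212.9/√9) = 1.20
df = n − 1 = 8
Two-sided p-value ≈ 0.2653
Since p ≈ 0.2653 > α = 0.05, fail to reject H0; the evidence is not statistically significant.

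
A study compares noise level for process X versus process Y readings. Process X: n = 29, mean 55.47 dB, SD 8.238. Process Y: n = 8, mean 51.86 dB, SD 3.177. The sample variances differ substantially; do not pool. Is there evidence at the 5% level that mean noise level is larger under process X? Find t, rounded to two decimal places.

1.90

Let group 1 = process X, group 2 = process Y. H0: μ_1 = μ_2; H1: μ_1 > μ_2 (Welch's two-sample t-test, right-tailed).
t = (x̄_1 − x̄_2)/√(s_1²/n_1 + s_2²/n_2) = (55.47 − 51.86)/√(8.238²/29 + 3.177²/8) = 1.90
Welch–Satterthwaite df ≈ 30.67
p-value = P(T ≥ 1.90) ≈ 0.0333
Since p ≈ 0.0333 < α = 0.05, reject H0; the data support H1.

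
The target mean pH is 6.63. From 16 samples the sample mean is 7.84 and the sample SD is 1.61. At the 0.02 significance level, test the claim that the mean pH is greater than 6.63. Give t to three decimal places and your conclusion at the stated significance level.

t = 3.006; reject H0

H0: μ = 6.63; H1: μ > 6.63 (one-sample t-test, right-tailed).
t = (x̄ − μ₀)/(s/√n) = (7.84 − 6.63)/(1.61/√16) = 3.006
df = n − 1 = 15
p-value = P(T ≥ 3.006) ≈ 0.004
Since p ≈ 0.004 < α = 0.02, reject H0; the evidence is statistically significant.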